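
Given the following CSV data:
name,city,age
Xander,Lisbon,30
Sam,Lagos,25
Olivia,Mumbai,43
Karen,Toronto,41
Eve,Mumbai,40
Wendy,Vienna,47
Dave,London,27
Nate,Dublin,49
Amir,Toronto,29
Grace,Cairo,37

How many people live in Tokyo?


Scanning city column for 'Tokyo':
Total matches: 0

ANSWER: 0


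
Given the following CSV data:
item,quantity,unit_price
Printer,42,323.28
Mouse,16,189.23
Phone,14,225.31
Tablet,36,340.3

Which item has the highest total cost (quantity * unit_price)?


Computing row totals:
  Printer: 13577.76
  Mouse: 3027.68
  Phone: 3154.34
  Tablet: 12250.8
Maximum: Printer (13577.76)

ANSWER: Printer


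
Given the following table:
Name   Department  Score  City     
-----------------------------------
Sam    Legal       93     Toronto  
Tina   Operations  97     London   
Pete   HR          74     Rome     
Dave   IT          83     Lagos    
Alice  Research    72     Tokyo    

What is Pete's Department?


Row 3: Pete
Department = HR

ANSWER: HR


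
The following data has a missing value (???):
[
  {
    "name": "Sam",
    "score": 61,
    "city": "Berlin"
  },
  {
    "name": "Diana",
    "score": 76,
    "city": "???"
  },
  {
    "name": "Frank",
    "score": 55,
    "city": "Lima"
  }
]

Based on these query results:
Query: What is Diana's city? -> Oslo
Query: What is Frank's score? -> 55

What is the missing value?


The missing value is Diana's city
From query: Diana's city = Oslo

ANSWER: Oslo


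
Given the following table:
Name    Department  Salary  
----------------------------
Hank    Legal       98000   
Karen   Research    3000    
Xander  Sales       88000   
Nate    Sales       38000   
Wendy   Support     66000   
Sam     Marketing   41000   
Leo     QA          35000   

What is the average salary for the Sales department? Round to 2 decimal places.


Sales department members:
  Xander: 88000
  Nate: 38000
Sum = 126000
Count = 2
Average = 126000 / 2 = 63000.00

ANSWER: 63000.00


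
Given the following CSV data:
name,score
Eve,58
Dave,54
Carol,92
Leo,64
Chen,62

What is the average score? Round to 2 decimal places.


Scores: 58, 54, 92, 64, 62
Sum = 330
Count = 5
Average = 330 / 5 = 66.00

ANSWER: 66.00


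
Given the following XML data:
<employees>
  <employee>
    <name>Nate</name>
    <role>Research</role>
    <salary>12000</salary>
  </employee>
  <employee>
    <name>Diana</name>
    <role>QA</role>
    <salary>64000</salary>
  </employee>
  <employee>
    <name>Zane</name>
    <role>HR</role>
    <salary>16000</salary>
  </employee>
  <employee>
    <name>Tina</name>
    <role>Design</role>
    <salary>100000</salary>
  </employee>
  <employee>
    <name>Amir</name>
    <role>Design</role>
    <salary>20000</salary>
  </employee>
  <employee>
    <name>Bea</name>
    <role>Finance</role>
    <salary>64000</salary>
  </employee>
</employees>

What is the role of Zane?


Searching for <employee> with <name>Zane</name>
Found at position 3
<role>HR</role>

ANSWER: HR


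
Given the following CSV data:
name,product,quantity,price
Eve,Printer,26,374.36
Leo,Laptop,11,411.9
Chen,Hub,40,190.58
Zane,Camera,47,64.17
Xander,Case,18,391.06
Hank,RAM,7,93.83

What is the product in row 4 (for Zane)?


Row 4: Zane
Column 'product' = Camera

ANSWER: Camera


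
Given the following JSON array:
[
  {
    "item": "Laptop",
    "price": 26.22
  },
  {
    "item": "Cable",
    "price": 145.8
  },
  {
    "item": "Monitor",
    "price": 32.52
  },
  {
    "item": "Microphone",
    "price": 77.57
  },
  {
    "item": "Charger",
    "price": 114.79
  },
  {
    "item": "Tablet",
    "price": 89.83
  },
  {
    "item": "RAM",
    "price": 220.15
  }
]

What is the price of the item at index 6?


Array index 6 -> RAM
price = 220.15

ANSWER: 220.15


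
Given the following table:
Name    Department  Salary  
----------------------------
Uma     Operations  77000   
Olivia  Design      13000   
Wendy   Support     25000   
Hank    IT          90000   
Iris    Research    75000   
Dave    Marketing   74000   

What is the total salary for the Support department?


Support department members:
  Wendy: 25000
Total = 25000 = 25000

ANSWER: 25000


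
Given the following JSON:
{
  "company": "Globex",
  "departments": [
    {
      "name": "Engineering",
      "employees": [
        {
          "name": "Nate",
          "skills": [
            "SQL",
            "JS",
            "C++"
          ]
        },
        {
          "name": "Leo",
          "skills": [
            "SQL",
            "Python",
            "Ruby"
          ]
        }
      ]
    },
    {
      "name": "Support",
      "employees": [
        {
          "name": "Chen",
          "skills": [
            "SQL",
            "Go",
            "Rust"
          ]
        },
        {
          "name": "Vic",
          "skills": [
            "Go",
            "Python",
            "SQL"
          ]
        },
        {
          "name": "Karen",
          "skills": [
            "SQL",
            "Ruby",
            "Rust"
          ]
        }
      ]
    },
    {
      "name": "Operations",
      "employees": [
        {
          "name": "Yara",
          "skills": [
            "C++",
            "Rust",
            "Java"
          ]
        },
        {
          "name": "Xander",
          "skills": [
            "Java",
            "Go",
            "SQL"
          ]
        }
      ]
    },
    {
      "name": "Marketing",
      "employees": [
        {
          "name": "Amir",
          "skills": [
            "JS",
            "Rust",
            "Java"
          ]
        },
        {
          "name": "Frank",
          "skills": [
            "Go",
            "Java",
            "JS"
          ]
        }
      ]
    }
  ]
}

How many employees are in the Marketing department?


Path: departments[3].employees
Count: 2

ANSWER: 2


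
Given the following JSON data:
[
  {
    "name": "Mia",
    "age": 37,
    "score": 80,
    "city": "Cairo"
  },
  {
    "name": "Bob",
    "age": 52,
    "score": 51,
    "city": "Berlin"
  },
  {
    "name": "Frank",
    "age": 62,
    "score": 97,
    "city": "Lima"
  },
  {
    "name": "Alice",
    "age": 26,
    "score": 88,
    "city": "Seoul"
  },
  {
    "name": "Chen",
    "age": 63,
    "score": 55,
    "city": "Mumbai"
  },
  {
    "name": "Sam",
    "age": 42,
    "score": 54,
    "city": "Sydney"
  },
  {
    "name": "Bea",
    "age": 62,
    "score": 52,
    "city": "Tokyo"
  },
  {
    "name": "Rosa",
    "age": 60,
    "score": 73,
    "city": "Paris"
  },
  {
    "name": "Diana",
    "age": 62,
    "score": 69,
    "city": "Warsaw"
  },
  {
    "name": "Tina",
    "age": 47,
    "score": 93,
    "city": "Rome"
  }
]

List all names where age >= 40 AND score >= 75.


Checking both conditions:
  Mia (age=37, score=80) -> no
  Bob (age=52, score=51) -> no
  Frank (age=62, score=97) -> YES
  Alice (age=26, score=88) -> no
  Chen (age=63, score=55) -> no
  Sam (age=42, score=54) -> no
  Bea (age=62, score=52) -> no
  Rosa (age=60, score=73) -> no
  Diana (age=62, score=69) -> no
  Tina (age=47, score=93) -> YES


ANSWER: Frank, Tina


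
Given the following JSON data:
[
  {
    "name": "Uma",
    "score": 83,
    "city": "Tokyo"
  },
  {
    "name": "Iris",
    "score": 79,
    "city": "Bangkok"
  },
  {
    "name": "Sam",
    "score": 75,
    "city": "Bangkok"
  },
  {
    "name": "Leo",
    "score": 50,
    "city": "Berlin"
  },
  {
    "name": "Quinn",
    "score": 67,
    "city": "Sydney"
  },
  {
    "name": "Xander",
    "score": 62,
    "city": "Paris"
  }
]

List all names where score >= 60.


Filtering records where score >= 60:
  Uma (score=83) -> YES
  Iris (score=79) -> YES
  Sam (score=75) -> YES
  Leo (score=50) -> no
  Quinn (score=67) -> YES
  Xander (score=62) -> YES


ANSWER: Uma, Iris, Sam, Quinn, Xander


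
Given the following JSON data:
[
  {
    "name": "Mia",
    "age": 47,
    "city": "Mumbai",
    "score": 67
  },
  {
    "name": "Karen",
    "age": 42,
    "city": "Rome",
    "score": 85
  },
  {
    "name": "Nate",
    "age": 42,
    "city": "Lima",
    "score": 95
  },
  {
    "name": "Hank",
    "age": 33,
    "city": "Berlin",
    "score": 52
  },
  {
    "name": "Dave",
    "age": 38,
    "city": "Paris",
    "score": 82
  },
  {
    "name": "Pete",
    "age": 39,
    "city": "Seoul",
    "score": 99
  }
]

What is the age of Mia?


Looking up record where name = Mia
Record index: 0
Field 'age' = 47

ANSWER: 47


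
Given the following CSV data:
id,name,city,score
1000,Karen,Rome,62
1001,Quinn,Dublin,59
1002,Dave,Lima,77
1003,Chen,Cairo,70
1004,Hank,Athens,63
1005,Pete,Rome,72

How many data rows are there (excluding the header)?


Counting rows (excluding header):
Header: id,name,city,score
Data rows: 6

ANSWER: 6


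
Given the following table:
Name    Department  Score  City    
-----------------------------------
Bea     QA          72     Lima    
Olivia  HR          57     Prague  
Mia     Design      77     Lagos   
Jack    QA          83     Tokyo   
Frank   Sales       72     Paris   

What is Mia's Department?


Row 3: Mia
Department = Design

ANSWER: Design


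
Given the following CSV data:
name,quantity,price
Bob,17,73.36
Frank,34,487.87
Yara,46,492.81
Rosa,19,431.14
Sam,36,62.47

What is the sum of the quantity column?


Values in 'quantity' column:
  Row 1: 17
  Row 2: 34
  Row 3: 46
  Row 4: 19
  Row 5: 36
Sum = 17 + 34 + 46 + 19 + 36 = 152

ANSWER: 152


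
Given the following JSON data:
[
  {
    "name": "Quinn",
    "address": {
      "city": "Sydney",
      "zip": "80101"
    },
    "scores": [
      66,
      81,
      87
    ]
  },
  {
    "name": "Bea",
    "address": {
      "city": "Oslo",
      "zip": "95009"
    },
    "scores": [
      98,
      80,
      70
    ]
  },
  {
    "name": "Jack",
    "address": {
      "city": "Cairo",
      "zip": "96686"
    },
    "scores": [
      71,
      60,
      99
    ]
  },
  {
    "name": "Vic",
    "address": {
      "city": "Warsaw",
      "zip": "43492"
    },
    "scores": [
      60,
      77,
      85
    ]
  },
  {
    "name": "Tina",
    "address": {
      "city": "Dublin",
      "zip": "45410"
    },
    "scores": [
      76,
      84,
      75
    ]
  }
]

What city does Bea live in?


Path: records[1].address.city
Value: Oslo

ANSWER: Oslo


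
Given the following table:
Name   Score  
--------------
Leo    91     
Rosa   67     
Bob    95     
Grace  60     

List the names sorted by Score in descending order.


Sorting by Score (descending):
  Bob: 95
  Leo: 91
  Rosa: 67
  Grace: 60


ANSWER: Bob, Leo, Rosa, Grace


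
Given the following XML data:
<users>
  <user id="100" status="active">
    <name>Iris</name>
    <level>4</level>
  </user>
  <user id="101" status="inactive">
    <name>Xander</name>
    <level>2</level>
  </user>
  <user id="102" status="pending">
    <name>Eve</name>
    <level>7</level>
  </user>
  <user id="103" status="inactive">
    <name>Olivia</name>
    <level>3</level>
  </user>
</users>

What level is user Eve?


Finding user: Eve
<level>7</level>

ANSWER: 7


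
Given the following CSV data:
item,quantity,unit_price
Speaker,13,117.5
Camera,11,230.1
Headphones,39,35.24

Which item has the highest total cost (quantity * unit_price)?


Computing row totals:
  Speaker: 1527.5
  Camera: 2531.1
  Headphones: 1374.36
Maximum: Camera (2531.1)

ANSWER: Camera


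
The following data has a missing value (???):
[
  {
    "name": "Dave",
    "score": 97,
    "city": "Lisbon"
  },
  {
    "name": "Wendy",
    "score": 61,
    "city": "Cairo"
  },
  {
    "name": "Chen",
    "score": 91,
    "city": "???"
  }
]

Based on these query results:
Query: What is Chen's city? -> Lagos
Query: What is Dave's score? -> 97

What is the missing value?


The missing value is Chen's city
From query: Chen's city = Lagos

ANSWER: Lagos


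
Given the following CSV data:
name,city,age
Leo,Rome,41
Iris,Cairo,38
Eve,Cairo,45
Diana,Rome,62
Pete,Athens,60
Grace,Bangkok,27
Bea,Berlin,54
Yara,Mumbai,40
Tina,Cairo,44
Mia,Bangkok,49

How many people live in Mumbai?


Scanning city column for 'Mumbai':
  Row 8: Yara -> MATCH
Total matches: 1

ANSWER: 1


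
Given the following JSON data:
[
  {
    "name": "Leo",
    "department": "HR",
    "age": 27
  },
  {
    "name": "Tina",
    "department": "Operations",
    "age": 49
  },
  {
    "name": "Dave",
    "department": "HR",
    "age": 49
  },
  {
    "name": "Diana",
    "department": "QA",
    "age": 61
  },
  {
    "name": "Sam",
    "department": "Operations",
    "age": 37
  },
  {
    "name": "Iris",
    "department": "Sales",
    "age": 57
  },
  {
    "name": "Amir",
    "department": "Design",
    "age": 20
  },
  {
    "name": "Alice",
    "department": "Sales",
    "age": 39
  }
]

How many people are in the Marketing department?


Scanning records for department = Marketing
  No matches found
Count: 0

ANSWER: 0


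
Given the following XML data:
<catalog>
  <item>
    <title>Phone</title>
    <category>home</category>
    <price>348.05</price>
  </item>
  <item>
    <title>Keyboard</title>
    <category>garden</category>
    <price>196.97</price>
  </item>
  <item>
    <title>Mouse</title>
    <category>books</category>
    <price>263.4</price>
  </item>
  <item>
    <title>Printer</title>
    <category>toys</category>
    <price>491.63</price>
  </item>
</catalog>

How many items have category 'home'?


Scanning <item> elements for <category>home</category>:
  Item 1: Phone -> MATCH
Count: 1

ANSWER: 1


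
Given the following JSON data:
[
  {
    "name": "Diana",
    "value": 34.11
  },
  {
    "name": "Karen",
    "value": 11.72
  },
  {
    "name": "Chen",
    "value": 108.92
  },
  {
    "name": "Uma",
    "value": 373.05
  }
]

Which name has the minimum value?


Comparing values:
  Diana: 34.11
  Karen: 11.72
  Chen: 108.92
  Uma: 373.05
Minimum: Karen (11.72)

ANSWER: Karen


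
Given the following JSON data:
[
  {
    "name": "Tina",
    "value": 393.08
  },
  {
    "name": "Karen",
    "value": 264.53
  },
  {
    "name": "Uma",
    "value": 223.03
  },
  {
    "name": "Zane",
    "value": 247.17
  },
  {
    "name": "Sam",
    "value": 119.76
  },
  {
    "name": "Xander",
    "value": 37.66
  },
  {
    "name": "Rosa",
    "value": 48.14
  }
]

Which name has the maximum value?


Comparing values:
  Tina: 393.08
  Karen: 264.53
  Uma: 223.03
  Zane: 247.17
  Sam: 119.76
  Xander: 37.66
  Rosa: 48.14
Maximum: Tina (393.08)

ANSWER: Tina


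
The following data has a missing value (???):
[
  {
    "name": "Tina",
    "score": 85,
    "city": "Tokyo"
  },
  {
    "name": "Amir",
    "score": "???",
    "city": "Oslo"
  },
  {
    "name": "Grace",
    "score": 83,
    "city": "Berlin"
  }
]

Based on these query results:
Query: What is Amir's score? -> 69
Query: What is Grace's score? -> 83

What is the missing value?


The missing value is Amir's score
From query: Amir's score = 69

ANSWER: 69


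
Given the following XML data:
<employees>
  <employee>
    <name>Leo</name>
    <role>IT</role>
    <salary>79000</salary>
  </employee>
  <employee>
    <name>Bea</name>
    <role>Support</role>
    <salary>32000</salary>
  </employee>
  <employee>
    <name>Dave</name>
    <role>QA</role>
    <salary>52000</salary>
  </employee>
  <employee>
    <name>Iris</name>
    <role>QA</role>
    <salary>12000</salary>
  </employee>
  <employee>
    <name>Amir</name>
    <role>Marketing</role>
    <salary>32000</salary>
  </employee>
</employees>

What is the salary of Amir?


Searching for <employee> with <name>Amir</name>
Found at position 5
<salary>32000</salary>

ANSWER: 32000


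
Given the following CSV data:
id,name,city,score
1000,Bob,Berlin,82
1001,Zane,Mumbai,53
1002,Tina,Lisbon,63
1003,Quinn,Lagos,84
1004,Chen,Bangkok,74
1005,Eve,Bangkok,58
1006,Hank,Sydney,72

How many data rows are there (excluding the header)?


Counting rows (excluding header):
Header: id,name,city,score
Data rows: 7

ANSWER: 7


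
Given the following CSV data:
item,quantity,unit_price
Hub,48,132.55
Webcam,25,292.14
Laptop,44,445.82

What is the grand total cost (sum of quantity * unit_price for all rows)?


Computing row totals:
  Hub: 48 * 132.55 = 6362.4
  Webcam: 25 * 292.14 = 7303.5
  Laptop: 44 * 445.82 = 19616.08
Grand total = 6362.4 + 7303.5 + 19616.08 = 33281.98

ANSWER: 33281.98


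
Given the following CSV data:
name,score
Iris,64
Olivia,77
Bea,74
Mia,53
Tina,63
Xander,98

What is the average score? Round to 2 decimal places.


Scores: 64, 77, 74, 53, 63, 98
Sum = 429
Count = 6
Average = 429 / 6 = 71.50

ANSWER: 71.50


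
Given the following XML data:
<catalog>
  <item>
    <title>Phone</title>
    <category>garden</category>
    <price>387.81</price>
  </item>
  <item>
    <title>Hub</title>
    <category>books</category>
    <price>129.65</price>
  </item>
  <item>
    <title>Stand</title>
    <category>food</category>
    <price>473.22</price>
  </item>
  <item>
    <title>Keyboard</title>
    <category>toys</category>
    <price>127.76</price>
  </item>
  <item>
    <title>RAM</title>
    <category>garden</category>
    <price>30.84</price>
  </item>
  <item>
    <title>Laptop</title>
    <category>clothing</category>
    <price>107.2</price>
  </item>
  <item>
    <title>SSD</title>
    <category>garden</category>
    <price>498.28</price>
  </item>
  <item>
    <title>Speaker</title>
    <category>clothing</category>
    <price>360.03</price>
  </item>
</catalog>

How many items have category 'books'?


Scanning <item> elements for <category>books</category>:
  Item 2: Hub -> MATCH
Count: 1

ANSWER: 1


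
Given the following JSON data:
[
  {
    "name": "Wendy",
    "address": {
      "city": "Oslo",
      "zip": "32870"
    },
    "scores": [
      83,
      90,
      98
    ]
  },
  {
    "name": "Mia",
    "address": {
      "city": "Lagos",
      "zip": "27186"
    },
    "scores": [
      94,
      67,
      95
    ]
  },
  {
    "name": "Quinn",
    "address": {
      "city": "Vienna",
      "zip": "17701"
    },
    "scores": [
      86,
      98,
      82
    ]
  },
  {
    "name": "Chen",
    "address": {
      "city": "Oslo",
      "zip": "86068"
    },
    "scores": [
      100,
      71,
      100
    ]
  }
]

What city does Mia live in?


Path: records[1].address.city
Value: Lagos

ANSWER: Lagos


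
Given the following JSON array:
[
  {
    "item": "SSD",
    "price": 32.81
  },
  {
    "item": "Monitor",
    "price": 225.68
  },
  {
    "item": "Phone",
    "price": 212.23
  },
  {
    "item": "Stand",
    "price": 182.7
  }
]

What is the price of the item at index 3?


Array index 3 -> Stand
price = 182.7

ANSWER: 182.7


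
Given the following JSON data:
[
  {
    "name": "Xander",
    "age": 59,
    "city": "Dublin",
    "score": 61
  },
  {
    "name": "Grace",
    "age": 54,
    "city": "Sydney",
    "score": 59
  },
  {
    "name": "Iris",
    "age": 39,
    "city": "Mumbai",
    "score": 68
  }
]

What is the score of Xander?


Looking up record where name = Xander
Record index: 0
Field 'score' = 61

ANSWER: 61


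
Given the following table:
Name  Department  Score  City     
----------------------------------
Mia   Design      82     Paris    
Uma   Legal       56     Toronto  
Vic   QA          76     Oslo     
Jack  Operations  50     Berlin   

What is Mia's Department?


Row 1: Mia
Department = Design

ANSWER: Design


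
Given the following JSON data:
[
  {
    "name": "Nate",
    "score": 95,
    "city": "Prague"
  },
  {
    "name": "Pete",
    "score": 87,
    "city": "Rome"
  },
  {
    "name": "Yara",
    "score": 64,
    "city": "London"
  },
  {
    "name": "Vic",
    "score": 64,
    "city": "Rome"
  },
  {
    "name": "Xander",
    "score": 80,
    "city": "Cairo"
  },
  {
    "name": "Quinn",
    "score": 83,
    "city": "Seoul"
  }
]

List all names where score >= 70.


Filtering records where score >= 70:
  Nate (score=95) -> YES
  Pete (score=87) -> YES
  Yara (score=64) -> no
  Vic (score=64) -> no
  Xander (score=80) -> YES
  Quinn (score=83) -> YES


ANSWER: Nate, Pete, Xander, Quinn


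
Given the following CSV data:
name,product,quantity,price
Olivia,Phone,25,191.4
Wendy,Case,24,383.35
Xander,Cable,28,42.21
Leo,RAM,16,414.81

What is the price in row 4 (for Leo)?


Row 4: Leo
Column 'price' = 414.81

ANSWER: 414.81


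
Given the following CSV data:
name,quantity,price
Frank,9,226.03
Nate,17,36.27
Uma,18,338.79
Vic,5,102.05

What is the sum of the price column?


Values in 'price' column:
  Row 1: 226.03
  Row 2: 36.27
  Row 3: 338.79
  Row 4: 102.05
Sum = 226.03 + 36.27 + 338.79 + 102.05 = 703.14

ANSWER: 703.14


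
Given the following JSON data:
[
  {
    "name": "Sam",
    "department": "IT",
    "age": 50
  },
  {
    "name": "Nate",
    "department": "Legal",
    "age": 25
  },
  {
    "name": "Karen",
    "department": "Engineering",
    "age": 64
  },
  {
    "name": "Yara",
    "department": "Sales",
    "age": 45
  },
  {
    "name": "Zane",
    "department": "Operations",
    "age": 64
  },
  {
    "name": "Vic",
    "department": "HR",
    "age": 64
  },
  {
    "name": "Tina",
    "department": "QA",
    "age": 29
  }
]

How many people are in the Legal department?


Scanning records for department = Legal
  Record 1: Nate
Count: 1

ANSWER: 1


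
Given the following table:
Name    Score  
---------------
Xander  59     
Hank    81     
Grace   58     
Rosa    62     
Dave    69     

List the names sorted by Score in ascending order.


Sorting by Score (ascending):
  Grace: 58
  Xander: 59
  Rosa: 62
  Dave: 69
  Hank: 81


ANSWER: Grace, Xander, Rosa, Dave, Hank


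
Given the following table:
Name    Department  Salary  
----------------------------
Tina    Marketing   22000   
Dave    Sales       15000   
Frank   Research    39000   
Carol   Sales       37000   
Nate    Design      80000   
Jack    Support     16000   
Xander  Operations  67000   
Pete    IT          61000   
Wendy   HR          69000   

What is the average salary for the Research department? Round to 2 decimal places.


Research department members:
  Frank: 39000
Sum = 39000
Count = 1
Average = 39000 / 1 = 39000.00

ANSWER: 39000.00


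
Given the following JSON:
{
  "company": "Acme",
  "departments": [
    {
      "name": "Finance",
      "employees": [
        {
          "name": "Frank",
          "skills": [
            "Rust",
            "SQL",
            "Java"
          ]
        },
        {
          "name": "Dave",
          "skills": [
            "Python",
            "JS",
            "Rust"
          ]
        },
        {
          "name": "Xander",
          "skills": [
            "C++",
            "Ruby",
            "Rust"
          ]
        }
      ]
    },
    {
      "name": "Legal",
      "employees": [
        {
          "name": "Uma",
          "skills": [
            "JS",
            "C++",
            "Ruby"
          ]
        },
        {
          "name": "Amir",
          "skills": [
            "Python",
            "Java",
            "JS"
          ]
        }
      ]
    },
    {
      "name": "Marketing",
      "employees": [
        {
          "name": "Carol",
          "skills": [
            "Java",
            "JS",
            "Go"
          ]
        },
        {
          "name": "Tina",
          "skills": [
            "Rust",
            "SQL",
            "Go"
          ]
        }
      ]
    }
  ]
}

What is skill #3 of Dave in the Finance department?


Path: departments[0].employees[1].skills[2]
Value: Rust

ANSWER: Rust


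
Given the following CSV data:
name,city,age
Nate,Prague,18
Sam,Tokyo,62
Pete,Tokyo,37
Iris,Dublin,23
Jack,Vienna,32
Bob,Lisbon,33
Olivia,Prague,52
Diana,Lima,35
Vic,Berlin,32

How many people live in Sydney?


Scanning city column for 'Sydney':
Total matches: 0

ANSWER: 0


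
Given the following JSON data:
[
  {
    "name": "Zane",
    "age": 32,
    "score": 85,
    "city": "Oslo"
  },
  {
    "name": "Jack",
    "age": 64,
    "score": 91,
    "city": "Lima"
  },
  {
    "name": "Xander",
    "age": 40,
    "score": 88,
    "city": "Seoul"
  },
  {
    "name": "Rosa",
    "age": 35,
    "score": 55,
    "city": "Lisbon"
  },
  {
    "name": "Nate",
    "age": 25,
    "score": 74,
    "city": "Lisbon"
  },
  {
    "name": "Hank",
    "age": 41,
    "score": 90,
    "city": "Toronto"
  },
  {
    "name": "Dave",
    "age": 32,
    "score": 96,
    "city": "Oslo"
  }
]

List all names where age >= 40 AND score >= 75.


Checking both conditions:
  Zane (age=32, score=85) -> no
  Jack (age=64, score=91) -> YES
  Xander (age=40, score=88) -> YES
  Rosa (age=35, score=55) -> no
  Nate (age=25, score=74) -> no
  Hank (age=41, score=90) -> YES
  Dave (age=32, score=96) -> no


ANSWER: Jack, Xander, Hank


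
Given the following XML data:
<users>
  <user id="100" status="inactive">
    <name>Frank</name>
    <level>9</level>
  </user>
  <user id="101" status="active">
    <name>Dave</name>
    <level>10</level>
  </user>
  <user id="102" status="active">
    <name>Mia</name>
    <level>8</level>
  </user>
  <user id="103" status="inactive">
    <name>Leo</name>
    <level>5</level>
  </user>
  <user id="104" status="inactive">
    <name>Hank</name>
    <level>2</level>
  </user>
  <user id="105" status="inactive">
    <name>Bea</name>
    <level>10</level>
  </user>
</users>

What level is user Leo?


Finding user: Leo
<level>5</level>

ANSWER: 5


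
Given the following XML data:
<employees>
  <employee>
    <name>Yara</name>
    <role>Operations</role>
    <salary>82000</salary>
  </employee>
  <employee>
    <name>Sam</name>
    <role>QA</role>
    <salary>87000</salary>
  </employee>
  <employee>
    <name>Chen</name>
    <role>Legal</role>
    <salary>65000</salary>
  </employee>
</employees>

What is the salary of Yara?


Searching for <employee> with <name>Yara</name>
Found at position 1
<salary>82000</salary>

ANSWER: 82000


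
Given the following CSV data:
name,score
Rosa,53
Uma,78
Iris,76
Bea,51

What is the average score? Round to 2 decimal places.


Scores: 53, 78, 76, 51
Sum = 258
Count = 4
Average = 258 / 4 = 64.50

ANSWER: 64.50


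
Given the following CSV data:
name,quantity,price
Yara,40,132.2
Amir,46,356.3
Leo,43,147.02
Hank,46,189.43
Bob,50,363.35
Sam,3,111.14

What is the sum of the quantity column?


Values in 'quantity' column:
  Row 1: 40
  Row 2: 46
  Row 3: 43
  Row 4: 46
  Row 5: 50
  Row 6: 3
Sum = 40 + 46 + 43 + 46 + 50 + 3 = 228

ANSWER: 228


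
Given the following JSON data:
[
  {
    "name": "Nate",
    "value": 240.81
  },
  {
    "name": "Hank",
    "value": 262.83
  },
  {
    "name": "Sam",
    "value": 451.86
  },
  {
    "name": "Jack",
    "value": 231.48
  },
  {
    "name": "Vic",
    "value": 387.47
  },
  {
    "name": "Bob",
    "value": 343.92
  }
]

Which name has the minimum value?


Comparing values:
  Nate: 240.81
  Hank: 262.83
  Sam: 451.86
  Jack: 231.48
  Vic: 387.47
  Bob: 343.92
Minimum: Jack (231.48)

ANSWER: Jack


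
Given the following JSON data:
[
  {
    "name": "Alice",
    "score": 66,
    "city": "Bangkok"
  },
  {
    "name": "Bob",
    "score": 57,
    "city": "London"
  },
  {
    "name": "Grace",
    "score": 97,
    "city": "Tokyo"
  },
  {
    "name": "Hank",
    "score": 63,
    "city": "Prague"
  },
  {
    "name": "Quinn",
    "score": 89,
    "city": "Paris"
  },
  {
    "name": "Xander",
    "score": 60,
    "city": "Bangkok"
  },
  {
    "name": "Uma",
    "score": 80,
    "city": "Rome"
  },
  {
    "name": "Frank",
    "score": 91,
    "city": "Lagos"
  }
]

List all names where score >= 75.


Filtering records where score >= 75:
  Alice (score=66) -> no
  Bob (score=57) -> no
  Grace (score=97) -> YES
  Hank (score=63) -> no
  Quinn (score=89) -> YES
  Xander (score=60) -> no
  Uma (score=80) -> YES
  Frank (score=91) -> YES


ANSWER: Grace, Quinn, Uma, Frank


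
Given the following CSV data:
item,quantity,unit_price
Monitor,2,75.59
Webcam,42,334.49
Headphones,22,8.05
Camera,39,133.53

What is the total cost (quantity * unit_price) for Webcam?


Row: Webcam
quantity = 42
unit_price = 334.49
total = 42 * 334.49 = 14048.58

ANSWER: 14048.58


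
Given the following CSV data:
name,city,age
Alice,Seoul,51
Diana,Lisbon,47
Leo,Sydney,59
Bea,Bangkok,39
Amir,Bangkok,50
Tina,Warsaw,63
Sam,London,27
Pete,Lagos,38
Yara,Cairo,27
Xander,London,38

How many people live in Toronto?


Scanning city column for 'Toronto':
Total matches: 0

ANSWER: 0


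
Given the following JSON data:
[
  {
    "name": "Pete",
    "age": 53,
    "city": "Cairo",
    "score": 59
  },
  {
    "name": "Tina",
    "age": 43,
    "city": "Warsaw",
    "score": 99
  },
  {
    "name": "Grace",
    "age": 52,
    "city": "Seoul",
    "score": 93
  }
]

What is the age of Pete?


Looking up record where name = Pete
Record index: 0
Field 'age' = 53

ANSWER: 53


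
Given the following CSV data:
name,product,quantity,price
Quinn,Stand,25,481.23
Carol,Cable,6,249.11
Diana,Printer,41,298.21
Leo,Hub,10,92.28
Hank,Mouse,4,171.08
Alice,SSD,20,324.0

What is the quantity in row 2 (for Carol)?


Row 2: Carol
Column 'quantity' = 6

ANSWER: 6


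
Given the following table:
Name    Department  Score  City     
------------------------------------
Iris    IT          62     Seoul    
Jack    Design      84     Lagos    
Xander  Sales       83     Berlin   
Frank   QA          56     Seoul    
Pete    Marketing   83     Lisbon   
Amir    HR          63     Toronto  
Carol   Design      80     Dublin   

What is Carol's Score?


Row 7: Carol
Score = 80

ANSWER: 80


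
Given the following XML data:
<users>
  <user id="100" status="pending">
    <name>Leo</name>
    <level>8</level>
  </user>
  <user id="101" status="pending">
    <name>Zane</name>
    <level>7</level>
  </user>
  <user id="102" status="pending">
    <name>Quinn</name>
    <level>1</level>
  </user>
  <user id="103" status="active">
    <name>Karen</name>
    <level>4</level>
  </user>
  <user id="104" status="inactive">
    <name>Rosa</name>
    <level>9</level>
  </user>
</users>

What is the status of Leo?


Finding user with name = Leo
user id="100" status="pending"

ANSWER: pending


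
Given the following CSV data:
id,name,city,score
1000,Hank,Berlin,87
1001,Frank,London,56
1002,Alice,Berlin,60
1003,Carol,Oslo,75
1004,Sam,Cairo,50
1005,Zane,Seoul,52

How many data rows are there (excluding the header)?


Counting rows (excluding header):
Header: id,name,city,score
Data rows: 6

ANSWER: 6


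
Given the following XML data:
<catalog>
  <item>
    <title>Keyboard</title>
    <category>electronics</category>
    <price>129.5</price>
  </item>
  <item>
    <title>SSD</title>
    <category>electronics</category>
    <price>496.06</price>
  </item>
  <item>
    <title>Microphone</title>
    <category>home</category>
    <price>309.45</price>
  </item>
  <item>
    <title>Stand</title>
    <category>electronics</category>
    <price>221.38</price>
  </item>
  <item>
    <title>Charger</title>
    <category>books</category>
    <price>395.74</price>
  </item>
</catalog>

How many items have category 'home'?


Scanning <item> elements for <category>home</category>:
  Item 3: Microphone -> MATCH
Count: 1

ANSWER: 1


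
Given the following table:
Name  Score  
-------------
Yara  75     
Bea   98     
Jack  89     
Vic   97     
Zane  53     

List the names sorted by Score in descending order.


Sorting by Score (descending):
  Bea: 98
  Vic: 97
  Jack: 89
  Yara: 75
  Zane: 53


ANSWER: Bea, Vic, Jack, Yara, Zane


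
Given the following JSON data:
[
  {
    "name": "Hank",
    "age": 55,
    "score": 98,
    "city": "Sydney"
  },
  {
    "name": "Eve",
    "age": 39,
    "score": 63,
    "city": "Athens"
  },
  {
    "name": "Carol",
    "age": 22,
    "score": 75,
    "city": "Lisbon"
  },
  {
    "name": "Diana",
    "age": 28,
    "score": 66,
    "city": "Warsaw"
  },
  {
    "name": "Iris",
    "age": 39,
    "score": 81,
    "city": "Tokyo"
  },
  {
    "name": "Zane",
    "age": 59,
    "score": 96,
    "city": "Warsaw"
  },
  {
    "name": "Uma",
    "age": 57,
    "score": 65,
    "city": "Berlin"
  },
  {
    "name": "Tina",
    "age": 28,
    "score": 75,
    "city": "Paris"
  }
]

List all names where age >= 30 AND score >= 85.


Checking both conditions:
  Hank (age=55, score=98) -> YES
  Eve (age=39, score=63) -> no
  Carol (age=22, score=75) -> no
  Diana (age=28, score=66) -> no
  Iris (age=39, score=81) -> no
  Zane (age=59, score=96) -> YES
  Uma (age=57, score=65) -> no
  Tina (age=28, score=75) -> no


ANSWER: Hank, Zane


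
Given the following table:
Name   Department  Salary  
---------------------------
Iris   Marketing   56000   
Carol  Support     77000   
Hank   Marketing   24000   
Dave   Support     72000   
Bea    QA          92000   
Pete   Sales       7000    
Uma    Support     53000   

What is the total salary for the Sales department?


Sales department members:
  Pete: 7000
Total = 7000 = 7000

ANSWER: 7000


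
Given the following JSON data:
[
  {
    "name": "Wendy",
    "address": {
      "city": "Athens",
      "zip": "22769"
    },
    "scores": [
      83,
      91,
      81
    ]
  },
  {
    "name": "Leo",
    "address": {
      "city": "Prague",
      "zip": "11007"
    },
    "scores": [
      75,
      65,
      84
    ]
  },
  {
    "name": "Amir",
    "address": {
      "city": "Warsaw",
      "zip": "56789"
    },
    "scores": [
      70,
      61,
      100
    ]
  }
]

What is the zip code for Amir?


Path: records[2].address.zip
Value: 56789

ANSWER: 56789


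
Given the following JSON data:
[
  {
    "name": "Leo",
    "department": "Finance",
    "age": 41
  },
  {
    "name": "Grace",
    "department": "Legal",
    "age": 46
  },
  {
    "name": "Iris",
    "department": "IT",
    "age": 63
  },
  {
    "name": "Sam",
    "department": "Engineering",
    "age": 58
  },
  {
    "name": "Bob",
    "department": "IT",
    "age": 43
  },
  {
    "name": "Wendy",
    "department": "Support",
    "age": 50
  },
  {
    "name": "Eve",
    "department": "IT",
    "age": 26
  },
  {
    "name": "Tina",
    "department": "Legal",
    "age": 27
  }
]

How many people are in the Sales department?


Scanning records for department = Sales
  No matches found
Count: 0

ANSWER: 0


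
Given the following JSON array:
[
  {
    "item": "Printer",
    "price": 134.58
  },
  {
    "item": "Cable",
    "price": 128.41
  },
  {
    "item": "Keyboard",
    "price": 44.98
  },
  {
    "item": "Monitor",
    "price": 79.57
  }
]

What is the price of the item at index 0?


Array index 0 -> Printer
price = 134.58

ANSWER: 134.58


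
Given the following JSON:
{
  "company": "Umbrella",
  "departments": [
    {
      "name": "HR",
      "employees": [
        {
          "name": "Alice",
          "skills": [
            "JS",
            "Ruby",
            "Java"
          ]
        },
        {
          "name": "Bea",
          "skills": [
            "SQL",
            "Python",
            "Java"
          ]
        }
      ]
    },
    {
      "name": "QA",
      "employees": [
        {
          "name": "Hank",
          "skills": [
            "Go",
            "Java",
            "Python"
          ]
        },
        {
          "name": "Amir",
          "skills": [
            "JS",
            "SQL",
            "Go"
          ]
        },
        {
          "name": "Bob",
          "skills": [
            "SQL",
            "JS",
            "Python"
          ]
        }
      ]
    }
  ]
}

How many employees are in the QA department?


Path: departments[1].employees
Count: 3

ANSWER: 3


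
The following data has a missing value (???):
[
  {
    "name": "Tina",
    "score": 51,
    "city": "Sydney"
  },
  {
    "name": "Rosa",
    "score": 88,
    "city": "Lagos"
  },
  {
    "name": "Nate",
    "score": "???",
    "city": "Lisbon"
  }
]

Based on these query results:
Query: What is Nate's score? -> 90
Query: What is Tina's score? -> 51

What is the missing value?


The missing value is Nate's score
From query: Nate's score = 90

ANSWER: 90


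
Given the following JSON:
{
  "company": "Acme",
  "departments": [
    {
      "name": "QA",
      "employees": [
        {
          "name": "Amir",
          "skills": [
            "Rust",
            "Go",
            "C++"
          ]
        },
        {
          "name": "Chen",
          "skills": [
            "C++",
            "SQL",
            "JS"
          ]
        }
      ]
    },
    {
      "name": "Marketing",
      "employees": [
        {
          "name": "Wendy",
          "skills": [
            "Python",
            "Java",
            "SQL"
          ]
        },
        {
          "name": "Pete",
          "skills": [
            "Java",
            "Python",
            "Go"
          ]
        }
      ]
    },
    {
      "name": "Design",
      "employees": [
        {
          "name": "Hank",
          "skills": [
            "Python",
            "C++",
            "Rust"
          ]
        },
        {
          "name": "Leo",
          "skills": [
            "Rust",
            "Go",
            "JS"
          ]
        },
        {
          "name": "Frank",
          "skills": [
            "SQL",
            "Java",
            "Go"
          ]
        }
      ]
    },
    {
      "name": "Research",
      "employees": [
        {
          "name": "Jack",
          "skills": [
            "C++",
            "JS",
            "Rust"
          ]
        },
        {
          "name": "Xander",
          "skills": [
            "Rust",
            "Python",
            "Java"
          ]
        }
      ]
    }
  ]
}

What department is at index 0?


Path: departments[0].name
Value: QA

ANSWER: QA


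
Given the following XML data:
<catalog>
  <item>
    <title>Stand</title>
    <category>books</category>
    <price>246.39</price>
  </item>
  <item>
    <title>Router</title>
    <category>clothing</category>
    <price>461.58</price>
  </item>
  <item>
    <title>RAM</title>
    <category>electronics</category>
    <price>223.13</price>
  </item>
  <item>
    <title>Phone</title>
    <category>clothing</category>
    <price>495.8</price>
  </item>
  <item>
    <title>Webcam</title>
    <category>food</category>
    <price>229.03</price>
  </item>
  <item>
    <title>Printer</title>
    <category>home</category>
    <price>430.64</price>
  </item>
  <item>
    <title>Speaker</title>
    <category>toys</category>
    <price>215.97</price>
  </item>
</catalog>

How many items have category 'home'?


Scanning <item> elements for <category>home</category>:
  Item 6: Printer -> MATCH
Count: 1

ANSWER: 1


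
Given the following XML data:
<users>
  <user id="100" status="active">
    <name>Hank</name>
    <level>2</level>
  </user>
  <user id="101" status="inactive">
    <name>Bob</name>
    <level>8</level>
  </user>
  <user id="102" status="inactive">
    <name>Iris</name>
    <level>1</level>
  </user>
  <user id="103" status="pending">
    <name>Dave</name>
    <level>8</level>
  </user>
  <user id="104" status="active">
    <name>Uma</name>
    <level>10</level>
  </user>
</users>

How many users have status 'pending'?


Counting users with status='pending':
  Dave (id=103) -> MATCH
Count: 1

ANSWER: 1


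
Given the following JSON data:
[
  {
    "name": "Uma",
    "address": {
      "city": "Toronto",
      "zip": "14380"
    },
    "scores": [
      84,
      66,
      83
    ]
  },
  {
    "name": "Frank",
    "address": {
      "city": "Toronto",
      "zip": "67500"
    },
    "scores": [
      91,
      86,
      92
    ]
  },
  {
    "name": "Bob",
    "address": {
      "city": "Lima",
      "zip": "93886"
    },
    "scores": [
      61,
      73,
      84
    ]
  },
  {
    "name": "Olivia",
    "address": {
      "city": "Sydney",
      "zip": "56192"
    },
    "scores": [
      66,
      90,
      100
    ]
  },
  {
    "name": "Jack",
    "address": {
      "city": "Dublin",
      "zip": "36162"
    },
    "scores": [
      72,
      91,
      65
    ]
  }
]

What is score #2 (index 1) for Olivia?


Path: records[3].scores[1]
Value: 90

ANSWER: 90
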